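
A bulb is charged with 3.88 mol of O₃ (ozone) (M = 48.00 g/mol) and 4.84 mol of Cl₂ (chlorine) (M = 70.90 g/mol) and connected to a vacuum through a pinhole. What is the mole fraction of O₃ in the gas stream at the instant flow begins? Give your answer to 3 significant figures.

Effusion rate of each component ∝ n_i/√M_i (partial pressure × 1/√M).
x_O₃(eff) = (n_O₃/√M_O₃) / (n_O₃/√M_O₃ + n_Cl₂/√M_Cl₂)
= (3.88/√48.00) / (3.88/√48.00 + 4.84/√70.90) = 0.5600/(0.5600 + 0.5748) = 0.493.

0.493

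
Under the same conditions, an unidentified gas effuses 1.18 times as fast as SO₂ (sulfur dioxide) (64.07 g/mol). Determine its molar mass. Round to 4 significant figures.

From Graham's law, rate_X/rate_SO₂ = √(M_SO₂/M_X).
1.18 = √(64.07/M_X)
M_X = 64.07 / 1.18² = 64.07 / 1.392 = 46.01 g/mol

46.01 g/mol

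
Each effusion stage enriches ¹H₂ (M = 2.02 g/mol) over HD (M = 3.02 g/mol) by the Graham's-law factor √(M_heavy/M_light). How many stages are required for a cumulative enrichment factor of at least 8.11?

Single-stage factor α = √(3.02/2.02), so ln α = ½ ln(1.49505) = 0.2011.
Need α^N ≥ 8.11 ⇒ N ≥ ln(8.11) / ln α = 2.093 / 0.2011 = 10.41.
Minimum whole number of stages: N = 11.

11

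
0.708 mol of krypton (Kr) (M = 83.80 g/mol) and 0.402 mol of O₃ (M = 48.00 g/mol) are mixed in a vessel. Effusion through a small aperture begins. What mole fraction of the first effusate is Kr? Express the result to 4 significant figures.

Effusion rate of each component ∝ n_i/√M_i (partial pressure × 1/√M).
x_Kr(eff) = (n_Kr/√M_Kr) / (n_Kr/√M_Kr + n_O₃/√M_O₃)
= (0.708/√83.80) / (0.708/√83.80 + 0.402/√48.00) = 0.07734/(0.07734 + 0.05802) = 0.5714.

0.5714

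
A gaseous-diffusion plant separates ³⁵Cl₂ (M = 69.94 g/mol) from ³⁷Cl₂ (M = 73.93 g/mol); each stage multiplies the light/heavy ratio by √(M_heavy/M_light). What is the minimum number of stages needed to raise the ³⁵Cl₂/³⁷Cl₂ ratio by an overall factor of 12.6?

Single-stage factor α = √(73.93/69.94), so ln α = ½ ln(1.05705) = 0.02774.
Need α^N ≥ 12.6 ⇒ N ≥ ln(12.6) / ln α = 2.534 / 0.02774 = 91.34.
So at least 92 stages are needed.

92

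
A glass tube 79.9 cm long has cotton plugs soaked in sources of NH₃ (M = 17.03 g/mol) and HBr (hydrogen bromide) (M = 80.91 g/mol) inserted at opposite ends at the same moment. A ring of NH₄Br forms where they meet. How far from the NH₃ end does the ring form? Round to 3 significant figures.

54.8 cm

Distances travelled in equal time are proportional to diffusion rates, so d_NH₃/d_HBr = √(M_HBr/M_NH₃) = √(80.91/17.03) = 2.180.
With d_NH₃ + d_HBr = 79.9 cm, d_HBr = 79.9/(1 + 2.180) = 25.13 cm.
d_NH₃ = 79.9 − 25.13 = 54.8 cm.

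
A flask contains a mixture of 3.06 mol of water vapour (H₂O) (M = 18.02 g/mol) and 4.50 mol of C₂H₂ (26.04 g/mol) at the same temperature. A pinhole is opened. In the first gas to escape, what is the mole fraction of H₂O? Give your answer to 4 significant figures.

Effusion rate of each component ∝ n_i/√M_i (partial pressure × 1/√M).
Mole fraction of H₂O in the effusate = (n_H₂O/√M_H₂O) / (n_H₂O/√M_H₂O + n_C₂H₂/√M_C₂H₂)
= (3.06/√18.02) / (3.06/√18.02 + 4.50/√26.04) = 0.7208/(0.7208 + 0.8818) = 0.4498.

0.4498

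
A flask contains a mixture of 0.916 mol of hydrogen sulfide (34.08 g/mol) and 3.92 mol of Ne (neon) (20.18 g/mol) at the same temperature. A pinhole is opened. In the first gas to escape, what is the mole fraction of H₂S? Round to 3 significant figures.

0.152

Rate_i ∝ x_i/√M_i (Graham's law weighted by mole fraction), so the effusate composition follows n_i/√M_i.
Mole fraction of H₂S in the effusate = (n_H₂S/√M_H₂S) / (n_H₂S/√M_H₂S + n_Ne/√M_Ne)
= (0.916/√34.08) / (0.916/√34.08 + 3.92/√20.18) = 0.1569/(0.1569 + 0.8726) = 0.152.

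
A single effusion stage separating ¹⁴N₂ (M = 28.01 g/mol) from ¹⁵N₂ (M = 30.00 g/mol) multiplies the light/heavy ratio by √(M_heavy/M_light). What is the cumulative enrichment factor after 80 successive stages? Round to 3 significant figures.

The single-stage factor is √(M_heavy/M_light), so 80 stages give [√(30.00/28.01)]^80 = (30.00/28.01)^(80/2).
= 1.07105^40 = 15.6.

15.6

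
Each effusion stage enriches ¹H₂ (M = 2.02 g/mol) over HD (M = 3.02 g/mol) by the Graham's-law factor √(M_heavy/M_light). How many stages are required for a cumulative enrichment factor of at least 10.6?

With α = √(3.02/2.02) per stage, ln α = ½ ln(1.49505) = 0.2011.
Need α^N ≥ 10.6 ⇒ N ≥ ln(10.6) / ln α = 2.361 / 0.2011 = 11.74.
Minimum whole number of stages: N = 12.

12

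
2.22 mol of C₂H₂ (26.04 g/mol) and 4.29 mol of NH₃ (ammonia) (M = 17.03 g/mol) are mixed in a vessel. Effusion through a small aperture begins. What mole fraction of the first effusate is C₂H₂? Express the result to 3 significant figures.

0.295

Rate_i ∝ x_i/√M_i (Graham's law weighted by mole fraction), so the effusate composition follows n_i/√M_i.
Mole fraction of C₂H₂ in the effusate = (n_C₂H₂/√M_C₂H₂) / (n_C₂H₂/√M_C₂H₂ + n_NH₃/√M_NH₃)
= (2.22/√26.04) / (2.22/√26.04 + 4.29/√17.03) = 0.4350/(0.4350 + 1.040) = 0.295.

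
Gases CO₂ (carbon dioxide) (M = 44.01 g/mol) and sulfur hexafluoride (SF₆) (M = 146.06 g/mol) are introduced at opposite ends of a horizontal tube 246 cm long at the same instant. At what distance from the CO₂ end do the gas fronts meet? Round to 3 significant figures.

159 cm

In equal time, each gas travels a distance ∝ its rate ∝ 1/√M, so d_CO₂/d_SF₆ = √(M_SF₆/M_CO₂) = √(146.06/44.01) = 1.822.
With d_CO₂ + d_SF₆ = 246 cm, d_SF₆ = 246/(1 + 1.822) = 87.18 cm.
d_CO₂ = 246 − 87.18 = 159 cm.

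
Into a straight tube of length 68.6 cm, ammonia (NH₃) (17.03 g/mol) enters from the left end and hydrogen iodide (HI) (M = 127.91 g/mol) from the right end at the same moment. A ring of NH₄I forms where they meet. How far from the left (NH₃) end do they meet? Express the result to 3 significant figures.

50.3 cm

Distances travelled in equal time are proportional to diffusion rates, so d_NH₃/d_HI = √(M_HI/M_NH₃) = √(127.91/17.03) = 2.741.
With d_NH₃ + d_HI = 68.6 cm, d_HI = 68.6/(1 + 2.741) = 18.34 cm.
d_NH₃ = 68.6 − 18.34 = 50.3 cm.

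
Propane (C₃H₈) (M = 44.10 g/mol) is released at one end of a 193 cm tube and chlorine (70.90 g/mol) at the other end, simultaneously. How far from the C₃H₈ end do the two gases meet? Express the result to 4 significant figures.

Graham's law gives d_C₃H₈/d_Cl₂ = rate_C₃H₈/rate_Cl₂ = √(M_Cl₂/M_C₃H₈) = √(70.90/44.10) = 1.268.
With d_C₃H₈ + d_Cl₂ = 193 cm, d_Cl₂ = 193/(1 + 1.268) = 85.10 cm.
d_C₃H₈ = 193 − 85.10 = 107.9 cm.

107.9 cm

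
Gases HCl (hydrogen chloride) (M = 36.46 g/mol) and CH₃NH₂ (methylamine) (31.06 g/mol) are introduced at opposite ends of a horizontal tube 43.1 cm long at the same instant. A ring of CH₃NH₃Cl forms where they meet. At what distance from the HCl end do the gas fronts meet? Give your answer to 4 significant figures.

20.69 cm

Distances travelled in equal time are proportional to diffusion rates, so d_HCl/d_CH₃NH₂ = √(M_CH₃NH₂/M_HCl) = √(31.06/36.46) = 0.9230.
With d_HCl + d_CH₃NH₂ = 43.1 cm, d_CH₃NH₂ = 43.1/(1 + 0.9230) = 22.41 cm.
d_HCl = 43.1 − 22.41 = 20.69 cm.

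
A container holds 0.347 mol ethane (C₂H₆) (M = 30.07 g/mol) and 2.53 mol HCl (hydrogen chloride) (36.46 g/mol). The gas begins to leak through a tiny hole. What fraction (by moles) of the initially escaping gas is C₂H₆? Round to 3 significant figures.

0.131

Rate_i ∝ x_i/√M_i (Graham's law weighted by mole fraction), so the effusate composition follows n_i/√M_i.
Mole fraction of C₂H₆ in the effusate = (n_C₂H₆/√M_C₂H₆) / (n_C₂H₆/√M_C₂H₆ + n_HCl/√M_HCl)
= (0.347/√30.07) / (0.347/√30.07 + 2.53/√36.46) = 0.06328/(0.06328 + 0.4190) = 0.131.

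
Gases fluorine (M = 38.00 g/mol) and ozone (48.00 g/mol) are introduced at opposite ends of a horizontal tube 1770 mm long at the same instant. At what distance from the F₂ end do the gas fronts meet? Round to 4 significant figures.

936.6 mm

Graham's law gives d_F₂/d_O₃ = rate_F₂/rate_O₃ = √(M_O₃/M_F₂) = √(48.00/38.00) = 1.124.
With d_F₂ + d_O₃ = 1770 mm, d_O₃ = 1770/(1 + 1.124) = 833.4 mm.
d_F₂ = 1770 − 833.4 = 936.6 mm.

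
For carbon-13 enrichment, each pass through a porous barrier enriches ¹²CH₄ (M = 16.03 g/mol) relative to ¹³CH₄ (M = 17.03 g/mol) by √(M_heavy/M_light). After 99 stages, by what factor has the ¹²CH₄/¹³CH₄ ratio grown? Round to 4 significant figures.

19.99

Overall factor = α^99 with α = √(17.03/16.03), i.e. (17.03/16.03)^(99/2).
= 1.06238^(99/2) = 19.99.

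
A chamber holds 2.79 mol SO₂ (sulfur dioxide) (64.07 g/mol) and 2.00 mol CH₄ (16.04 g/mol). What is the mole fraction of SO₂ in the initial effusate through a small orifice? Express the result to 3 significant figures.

Rate_i ∝ x_i/√M_i (Graham's law weighted by mole fraction), so the effusate composition follows n_i/√M_i.
So x_SO₂ in the escaping gas = (n_SO₂/√M_SO₂) / Σ(n_i/√M_i)
= (2.79/√64.07) / (2.79/√64.07 + 2.00/√16.04) = 0.3486/(0.3486 + 0.4994) = 0.411.

0.411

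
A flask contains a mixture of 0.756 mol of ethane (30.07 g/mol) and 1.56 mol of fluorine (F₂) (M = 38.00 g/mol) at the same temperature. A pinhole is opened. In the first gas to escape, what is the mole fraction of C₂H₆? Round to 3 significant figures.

0.353

The effusion rate of species i is ∝ p_i/√M_i ∝ n_i/√M_i.
So x_C₂H₆ in the escaping gas = (n_C₂H₆/√M_C₂H₆) / Σ(n_i/√M_i)
= (0.756/√30.07) / (0.756/√30.07 + 1.56/√38.00) = 0.1379/(0.1379 + 0.2531) = 0.353.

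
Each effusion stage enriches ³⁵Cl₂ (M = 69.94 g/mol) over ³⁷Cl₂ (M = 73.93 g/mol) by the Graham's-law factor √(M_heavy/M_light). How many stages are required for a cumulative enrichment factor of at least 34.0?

128

With α = √(73.93/69.94) per stage, ln α = ½ ln(1.05705) = 0.02774.
Need α^N ≥ 34.0 ⇒ N ≥ ln(34.0) / ln α = 3.526 / 0.02774 = 127.12.
So at least 128 stages are needed.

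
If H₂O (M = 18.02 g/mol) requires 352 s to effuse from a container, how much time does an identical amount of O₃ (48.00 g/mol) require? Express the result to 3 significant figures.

From Graham's law, t_O₃/t_H₂O = √(M_O₃/M_H₂O) = √(48.00/18.02) = √2.664 = 1.632.
So the time for O₃ is 352 × 1.632 = 574 s.

574 s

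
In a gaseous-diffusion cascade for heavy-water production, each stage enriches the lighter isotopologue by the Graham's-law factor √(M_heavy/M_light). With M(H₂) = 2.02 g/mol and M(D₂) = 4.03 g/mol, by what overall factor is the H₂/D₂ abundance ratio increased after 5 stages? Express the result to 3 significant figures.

After 5 stages the ratio has grown by (√(4.03/2.02))^5 = (4.03/2.02)^(5/2).
= 1.99505^(5/2) = 5.62.

5.62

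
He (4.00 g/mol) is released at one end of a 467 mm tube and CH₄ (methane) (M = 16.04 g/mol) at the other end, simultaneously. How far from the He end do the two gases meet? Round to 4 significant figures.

311.5 mm

In equal time, each gas travels a distance ∝ its rate ∝ 1/√M, so d_He/d_CH₄ = √(M_CH₄/M_He) = √(16.04/4.00) = 2.002.
With d_He + d_CH₄ = 467 mm, d_CH₄ = 467/(1 + 2.002) = 155.5 mm.
d_He = 467 − 155.5 = 311.5 mm.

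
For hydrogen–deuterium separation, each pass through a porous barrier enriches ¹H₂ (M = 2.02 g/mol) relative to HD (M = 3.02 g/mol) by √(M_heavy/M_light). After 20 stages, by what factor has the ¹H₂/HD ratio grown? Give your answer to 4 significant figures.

Each stage multiplies the ratio by α = √(3.02/2.02), so after 20 stages the overall factor is α^20 = (3.02/2.02)^(20/2).
= 1.49505^10 = 55.79.

55.79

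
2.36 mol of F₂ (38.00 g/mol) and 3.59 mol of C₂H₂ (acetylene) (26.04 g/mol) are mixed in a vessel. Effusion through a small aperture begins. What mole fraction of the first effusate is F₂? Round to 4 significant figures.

Effusion rate of each component ∝ n_i/√M_i (partial pressure × 1/√M).
So x_F₂ in the escaping gas = (n_F₂/√M_F₂) / Σ(n_i/√M_i)
= (2.36/√38.00) / (2.36/√38.00 + 3.59/√26.04) = 0.3828/(0.3828 + 0.7035) = 0.3524.

0.3524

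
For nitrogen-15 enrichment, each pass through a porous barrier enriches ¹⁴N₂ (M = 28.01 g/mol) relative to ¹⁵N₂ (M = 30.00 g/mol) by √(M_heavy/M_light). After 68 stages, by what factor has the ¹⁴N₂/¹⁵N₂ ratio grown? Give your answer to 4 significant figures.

10.32

Overall factor = α^68 with α = √(30.00/28.01), i.e. (30.00/28.01)^(68/2).
= 1.07105^34 = 10.32.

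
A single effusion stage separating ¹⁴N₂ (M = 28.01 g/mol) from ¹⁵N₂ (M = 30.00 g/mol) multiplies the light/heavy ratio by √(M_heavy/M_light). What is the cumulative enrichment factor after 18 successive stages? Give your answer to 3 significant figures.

1.85

The single-stage factor is √(M_heavy/M_light), so 18 stages give [√(30.00/28.01)]^18 = (30.00/28.01)^(18/2).
= 1.07105^9 = 1.85.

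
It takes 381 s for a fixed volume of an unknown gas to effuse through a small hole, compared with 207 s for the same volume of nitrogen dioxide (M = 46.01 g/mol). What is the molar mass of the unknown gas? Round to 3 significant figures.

From Graham's law, t_X/t_NO₂ = √(M_X/M_NO₂).
381/207 = 1.841 = √(M_X/46.01)
M_X = 46.01 × 1.841² = 46.01 × 3.388 = 156 g/mol

156 g/mol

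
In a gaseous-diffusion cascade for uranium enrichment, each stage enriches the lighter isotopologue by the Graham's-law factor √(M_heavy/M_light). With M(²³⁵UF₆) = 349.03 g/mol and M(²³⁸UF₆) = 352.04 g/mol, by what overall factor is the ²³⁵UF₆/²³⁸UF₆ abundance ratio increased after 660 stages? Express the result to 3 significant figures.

Each stage multiplies the ratio by α = √(352.04/349.03), so after 660 stages the overall factor is α^660 = (352.04/349.03)^(660/2).
= 1.00862^330 = 17.0.

17.0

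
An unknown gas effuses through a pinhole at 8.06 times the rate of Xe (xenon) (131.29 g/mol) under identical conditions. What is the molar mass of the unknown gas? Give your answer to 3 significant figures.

2.02 g/mol

By Graham's law, rate_X/rate_Xe = √(M_Xe/M_X).
8.06 = √(131.29/M_X)
M_X = 131.29 / 8.06² = 131.29 / 64.96 = 2.02 g/mol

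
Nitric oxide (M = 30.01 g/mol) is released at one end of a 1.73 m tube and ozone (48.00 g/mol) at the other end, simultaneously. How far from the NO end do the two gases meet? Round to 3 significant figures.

In equal time, each gas travels a distance ∝ its rate ∝ 1/√M, so d_NO/d_O₃ = √(M_O₃/M_NO) = √(48.00/30.01) = 1.265.
With d_NO + d_O₃ = 1.73 m, d_O₃ = 1.73/(1 + 1.265) = 0.7639 m.
d_NO = 1.73 − 0.7639 = 0.966 m.

0.966 m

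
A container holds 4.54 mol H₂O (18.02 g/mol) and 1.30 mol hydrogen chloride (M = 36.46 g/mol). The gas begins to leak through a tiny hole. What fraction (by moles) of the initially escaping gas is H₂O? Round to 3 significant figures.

Rate_i ∝ x_i/√M_i (Graham's law weighted by mole fraction), so the effusate composition follows n_i/√M_i.
x_H₂O(eff) = (n_H₂O/√M_H₂O) / (n_H₂O/√M_H₂O + n_HCl/√M_HCl)
= (4.54/√18.02) / (4.54/√18.02 + 1.30/√36.46) = 1.069/(1.069 + 0.2153) = 0.832.

0.832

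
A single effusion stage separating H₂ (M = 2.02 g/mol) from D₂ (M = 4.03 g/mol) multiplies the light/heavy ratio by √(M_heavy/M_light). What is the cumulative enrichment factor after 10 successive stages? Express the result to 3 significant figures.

After 10 stages the ratio has grown by (√(4.03/2.02))^10 = (4.03/2.02)^(10/2).
= 1.99505^5 = 31.6.

31.6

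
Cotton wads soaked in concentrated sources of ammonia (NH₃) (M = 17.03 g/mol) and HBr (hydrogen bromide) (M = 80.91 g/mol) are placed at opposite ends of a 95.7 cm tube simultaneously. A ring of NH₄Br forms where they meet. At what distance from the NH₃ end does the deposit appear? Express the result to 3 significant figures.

65.6 cm

In equal time, each gas travels a distance ∝ its rate ∝ 1/√M, so d_NH₃/d_HBr = √(M_HBr/M_NH₃) = √(80.91/17.03) = 2.180.
With d_NH₃ + d_HBr = 95.7 cm, d_HBr = 95.7/(1 + 2.180) = 30.10 cm.
d_NH₃ = 95.7 − 30.10 = 65.6 cm.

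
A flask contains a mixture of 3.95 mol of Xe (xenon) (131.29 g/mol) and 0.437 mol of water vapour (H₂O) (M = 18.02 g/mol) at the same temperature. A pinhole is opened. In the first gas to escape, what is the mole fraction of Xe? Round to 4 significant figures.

0.7700

The effusion rate of species i is ∝ p_i/√M_i ∝ n_i/√M_i.
x_Xe(eff) = (n_Xe/√M_Xe) / (n_Xe/√M_Xe + n_H₂O/√M_H₂O)
= (3.95/√131.29) / (3.95/√131.29 + 0.437/√18.02) = 0.3447/(0.3447 + 0.1029) = 0.7700.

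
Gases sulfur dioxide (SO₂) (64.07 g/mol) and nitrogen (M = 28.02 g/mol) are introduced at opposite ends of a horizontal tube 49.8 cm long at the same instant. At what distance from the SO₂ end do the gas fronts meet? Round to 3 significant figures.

In equal time, each gas travels a distance ∝ its rate ∝ 1/√M, so d_SO₂/d_N₂ = √(M_N₂/M_SO₂) = √(28.02/64.07) = 0.6613.
With d_SO₂ + d_N₂ = 49.8 cm, d_N₂ = 49.8/(1 + 0.6613) = 29.98 cm.
d_SO₂ = 49.8 − 29.98 = 19.8 cm.

19.8 cm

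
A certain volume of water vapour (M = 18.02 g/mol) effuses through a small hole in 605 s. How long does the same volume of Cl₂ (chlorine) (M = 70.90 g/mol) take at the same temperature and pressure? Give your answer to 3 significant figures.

1200 s

From Graham's law, t_Cl₂/t_H₂O = √(M_Cl₂/M_H₂O) = √(70.90/18.02) = √3.935 = 1.984.
So the time for Cl₂ is 605 × 1.984 = 1200 s.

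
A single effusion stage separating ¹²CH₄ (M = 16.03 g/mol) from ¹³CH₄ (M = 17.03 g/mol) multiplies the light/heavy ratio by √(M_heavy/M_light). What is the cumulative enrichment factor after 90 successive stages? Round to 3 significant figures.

15.2

Overall factor = α^90 with α = √(17.03/16.03), i.e. (17.03/16.03)^(90/2).
= 1.06238^45 = 15.2.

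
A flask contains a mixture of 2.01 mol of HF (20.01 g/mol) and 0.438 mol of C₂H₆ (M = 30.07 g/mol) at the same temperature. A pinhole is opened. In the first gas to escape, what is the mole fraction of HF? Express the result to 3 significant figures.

0.849

Effusion rate of each component ∝ n_i/√M_i (partial pressure × 1/√M).
x_HF(eff) = (n_HF/√M_HF) / (n_HF/√M_HF + n_C₂H₆/√M_C₂H₆)
= (2.01/√20.01) / (2.01/√20.01 + 0.438/√30.07) = 0.4493/(0.4493 + 0.07987) = 0.849.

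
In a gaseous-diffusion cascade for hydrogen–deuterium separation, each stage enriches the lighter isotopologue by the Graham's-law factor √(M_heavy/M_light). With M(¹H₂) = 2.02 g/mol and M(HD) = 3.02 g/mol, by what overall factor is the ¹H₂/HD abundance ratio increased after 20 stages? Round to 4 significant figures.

55.79

The single-stage factor is √(M_heavy/M_light), so 20 stages give [√(3.02/2.02)]^20 = (3.02/2.02)^(20/2).
= 1.49505^10 = 55.79.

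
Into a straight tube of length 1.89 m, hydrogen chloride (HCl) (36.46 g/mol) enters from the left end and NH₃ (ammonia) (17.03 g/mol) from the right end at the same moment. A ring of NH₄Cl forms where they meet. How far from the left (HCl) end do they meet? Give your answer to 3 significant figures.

In equal time, each gas travels a distance ∝ its rate ∝ 1/√M, so d_HCl/d_NH₃ = √(M_NH₃/M_HCl) = √(17.03/36.46) = 0.6834.
With d_HCl + d_NH₃ = 1.89 m, d_NH₃ = 1.89/(1 + 0.6834) = 1.123 m.
d_HCl = 1.89 − 1.123 = 0.767 m.

0.767 m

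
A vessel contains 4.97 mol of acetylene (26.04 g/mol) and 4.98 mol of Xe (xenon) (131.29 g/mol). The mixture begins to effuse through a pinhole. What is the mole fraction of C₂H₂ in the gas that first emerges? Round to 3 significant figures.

Rate_i ∝ x_i/√M_i (Graham's law weighted by mole fraction), so the effusate composition follows n_i/√M_i.
x_C₂H₂(eff) = (n_C₂H₂/√M_C₂H₂) / (n_C₂H₂/√M_C₂H₂ + n_Xe/√M_Xe)
= (4.97/√26.04) / (4.97/√26.04 + 4.98/√131.29) = 0.9739/(0.9739 + 0.4346) = 0.691.

0.691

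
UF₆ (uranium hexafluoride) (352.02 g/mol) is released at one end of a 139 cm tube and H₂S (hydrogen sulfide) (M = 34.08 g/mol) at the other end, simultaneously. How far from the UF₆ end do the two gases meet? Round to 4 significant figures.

32.99 cm

In equal time, each gas travels a distance ∝ its rate ∝ 1/√M, so d_UF₆/d_H₂S = √(M_H₂S/M_UF₆) = √(34.08/352.02) = 0.3111.
With d_UF₆ + d_H₂S = 139 cm, d_H₂S = 139/(1 + 0.3111) = 106.0 cm.
d_UF₆ = 139 − 106.0 = 32.99 cm.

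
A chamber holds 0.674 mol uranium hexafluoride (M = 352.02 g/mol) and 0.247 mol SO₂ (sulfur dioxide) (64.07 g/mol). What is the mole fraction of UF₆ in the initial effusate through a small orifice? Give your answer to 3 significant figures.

Effusion rate of each component ∝ n_i/√M_i (partial pressure × 1/√M).
So x_UF₆ in the escaping gas = (n_UF₆/√M_UF₆) / Σ(n_i/√M_i)
= (0.674/√352.02) / (0.674/√352.02 + 0.247/√64.07) = 0.03592/(0.03592 + 0.03086) = 0.538.

0.538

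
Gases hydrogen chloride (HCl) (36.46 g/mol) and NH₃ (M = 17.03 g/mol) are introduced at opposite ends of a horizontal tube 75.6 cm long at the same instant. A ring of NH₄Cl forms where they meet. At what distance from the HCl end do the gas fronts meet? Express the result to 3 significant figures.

The fronts meet when d_HCl + d_NH₃ = L with d_HCl/d_NH₃ = √(M_NH₃/M_HCl) (Graham's law). Here √(M_NH₃/M_HCl) = √(17.03/36.46) = 0.6834.
With d_HCl + d_NH₃ = 75.6 cm, d_NH₃ = 75.6/(1 + 0.6834) = 44.91 cm.
d_HCl = 75.6 − 44.91 = 30.7 cm.

30.7 cm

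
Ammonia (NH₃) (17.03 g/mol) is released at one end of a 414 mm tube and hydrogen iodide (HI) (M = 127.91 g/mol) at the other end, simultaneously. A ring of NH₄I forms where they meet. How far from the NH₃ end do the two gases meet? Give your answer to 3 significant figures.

In equal time, each gas travels a distance ∝ its rate ∝ 1/√M, so d_NH₃/d_HI = √(M_HI/M_NH₃) = √(127.91/17.03) = 2.741.
With d_NH₃ + d_HI = 414 mm, d_HI = 414/(1 + 2.741) = 110.7 mm.
d_NH₃ = 414 − 110.7 = 303 mm.

303 mm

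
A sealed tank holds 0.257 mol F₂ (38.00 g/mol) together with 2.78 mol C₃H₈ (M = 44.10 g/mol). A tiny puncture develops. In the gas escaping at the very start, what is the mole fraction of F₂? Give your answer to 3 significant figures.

0.0906

Each component's effusion rate ∝ (its partial pressure)·(1/√M) ∝ n_i/√M_i.
x_F₂(eff) = (n_F₂/√M_F₂) / (n_F₂/√M_F₂ + n_C₃H₈/√M_C₃H₈)
= (0.257/√38.00) / (0.257/√38.00 + 2.78/√44.10) = 0.04169/(0.04169 + 0.4186) = 0.0906.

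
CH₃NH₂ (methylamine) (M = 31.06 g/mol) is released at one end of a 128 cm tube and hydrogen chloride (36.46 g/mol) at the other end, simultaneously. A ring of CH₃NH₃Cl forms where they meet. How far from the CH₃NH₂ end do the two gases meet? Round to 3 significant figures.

66.6 cm

Distances travelled in equal time are proportional to diffusion rates, so d_CH₃NH₂/d_HCl = √(M_HCl/M_CH₃NH₂) = √(36.46/31.06) = 1.083.
With d_CH₃NH₂ + d_HCl = 128 cm, d_HCl = 128/(1 + 1.083) = 61.44 cm.
d_CH₃NH₂ = 128 − 61.44 = 66.6 cm.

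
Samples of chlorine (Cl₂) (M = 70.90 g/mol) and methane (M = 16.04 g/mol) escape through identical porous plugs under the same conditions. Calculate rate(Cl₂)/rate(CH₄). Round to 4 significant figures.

0.4756

Graham's law gives rate_Cl₂/rate_CH₄ = √(M_CH₄/M_Cl₂) = √(16.04/70.90) = √0.2262 = 0.4756.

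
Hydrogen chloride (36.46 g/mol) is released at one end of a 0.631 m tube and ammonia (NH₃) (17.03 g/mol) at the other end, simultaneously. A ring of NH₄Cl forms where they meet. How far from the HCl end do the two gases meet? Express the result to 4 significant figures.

The fronts meet when d_HCl + d_NH₃ = L with d_HCl/d_NH₃ = √(M_NH₃/M_HCl) (Graham's law). Here √(M_NH₃/M_HCl) = √(17.03/36.46) = 0.6834.
With d_HCl + d_NH₃ = 0.631 m, d_NH₃ = 0.631/(1 + 0.6834) = 0.3748 m.
d_HCl = 0.631 − 0.3748 = 0.2562 m.

0.2562 m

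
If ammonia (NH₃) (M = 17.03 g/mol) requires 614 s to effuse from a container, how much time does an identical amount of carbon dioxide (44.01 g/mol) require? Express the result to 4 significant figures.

By Graham's law, t_CO₂/t_NH₃ = √(M_CO₂/M_NH₃) = √(44.01/17.03) = √2.584 = 1.608.
So the time for CO₂ is 614 × 1.608 = 987.0 s.

987.0 s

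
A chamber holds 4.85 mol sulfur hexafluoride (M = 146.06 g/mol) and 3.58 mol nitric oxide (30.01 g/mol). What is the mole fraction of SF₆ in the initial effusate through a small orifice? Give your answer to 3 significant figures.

0.380

The effusion rate of species i is ∝ p_i/√M_i ∝ n_i/√M_i.
So x_SF₆ in the escaping gas = (n_SF₆/√M_SF₆) / Σ(n_i/√M_i)
= (4.85/√146.06) / (4.85/√146.06 + 3.58/√30.01) = 0.4013/(0.4013 + 0.6535) = 0.380.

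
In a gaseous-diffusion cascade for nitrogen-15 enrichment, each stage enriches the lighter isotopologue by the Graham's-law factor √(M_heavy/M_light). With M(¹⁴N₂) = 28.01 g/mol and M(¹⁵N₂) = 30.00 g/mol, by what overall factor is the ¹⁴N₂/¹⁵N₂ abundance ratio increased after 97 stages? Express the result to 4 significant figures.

27.91

The single-stage factor is √(M_heavy/M_light), so 97 stages give [√(30.00/28.01)]^97 = (30.00/28.01)^(97/2).
= 1.07105^(97/2) = 27.91.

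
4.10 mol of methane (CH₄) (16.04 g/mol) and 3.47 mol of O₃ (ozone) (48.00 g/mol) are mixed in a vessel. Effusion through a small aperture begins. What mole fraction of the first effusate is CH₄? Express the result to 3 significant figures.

0.671

The effusion rate of species i is ∝ p_i/√M_i ∝ n_i/√M_i.
So x_CH₄ in the escaping gas = (n_CH₄/√M_CH₄) / Σ(n_i/√M_i)
= (4.10/√16.04) / (4.10/√16.04 + 3.47/√48.00) = 1.024/(1.024 + 0.5009) = 0.671.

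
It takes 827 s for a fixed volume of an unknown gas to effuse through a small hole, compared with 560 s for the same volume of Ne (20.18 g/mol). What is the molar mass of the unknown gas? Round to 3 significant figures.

From Graham's law, t_X/t_Ne = √(M_X/M_Ne).
827/560 = 1.477 = √(M_X/20.18)
M_X = 20.18 × 1.477² = 20.18 × 2.181 = 44.0 g/mol

44.0 g/mol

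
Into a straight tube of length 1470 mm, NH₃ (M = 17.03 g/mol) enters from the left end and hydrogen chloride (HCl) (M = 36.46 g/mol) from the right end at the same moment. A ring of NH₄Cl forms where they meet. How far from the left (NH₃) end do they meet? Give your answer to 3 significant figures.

873 mm

Distances travelled in equal time are proportional to diffusion rates, so d_NH₃/d_HCl = √(M_HCl/M_NH₃) = √(36.46/17.03) = 1.463.
With d_NH₃ + d_HCl = 1470 mm, d_HCl = 1470/(1 + 1.463) = 596.8 mm.
d_NH₃ = 1470 − 596.8 = 873 mm.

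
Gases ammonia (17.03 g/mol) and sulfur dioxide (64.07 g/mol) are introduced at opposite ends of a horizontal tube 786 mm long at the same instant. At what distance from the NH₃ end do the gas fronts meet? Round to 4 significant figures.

518.6 mm

Graham's law gives d_NH₃/d_SO₂ = rate_NH₃/rate_SO₂ = √(M_SO₂/M_NH₃) = √(64.07/17.03) = 1.940.
With d_NH₃ + d_SO₂ = 786 mm, d_SO₂ = 786/(1 + 1.940) = 267.4 mm.
d_NH₃ = 786 − 267.4 = 518.6 mm.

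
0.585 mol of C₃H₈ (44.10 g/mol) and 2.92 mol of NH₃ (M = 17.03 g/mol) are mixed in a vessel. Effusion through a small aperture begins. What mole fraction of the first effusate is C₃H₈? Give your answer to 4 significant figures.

Rate_i ∝ x_i/√M_i (Graham's law weighted by mole fraction), so the effusate composition follows n_i/√M_i.
x_C₃H₈(eff) = (n_C₃H₈/√M_C₃H₈) / (n_C₃H₈/√M_C₃H₈ + n_NH₃/√M_NH₃)
= (0.585/√44.10) / (0.585/√44.10 + 2.92/√17.03) = 0.08809/(0.08809 + 0.7076) = 0.1107.

0.1107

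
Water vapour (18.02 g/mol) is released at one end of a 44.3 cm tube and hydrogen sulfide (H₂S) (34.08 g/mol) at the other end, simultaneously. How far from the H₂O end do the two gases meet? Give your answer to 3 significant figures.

The fronts meet when d_H₂O + d_H₂S = L with d_H₂O/d_H₂S = √(M_H₂S/M_H₂O) (Graham's law). Here √(M_H₂S/M_H₂O) = √(34.08/18.02) = 1.375.
With d_H₂O + d_H₂S = 44.3 cm, d_H₂S = 44.3/(1 + 1.375) = 18.65 cm.
d_H₂O = 44.3 − 18.65 = 25.6 cm.

25.6 cm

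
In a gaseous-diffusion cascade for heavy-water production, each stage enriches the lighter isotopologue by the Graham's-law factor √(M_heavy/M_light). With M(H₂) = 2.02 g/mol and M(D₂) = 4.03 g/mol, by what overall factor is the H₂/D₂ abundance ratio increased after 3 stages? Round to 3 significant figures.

2.82

After 3 stages the ratio has grown by (√(4.03/2.02))^3 = (4.03/2.02)^(3/2).
= 1.99505^(3/2) = 2.82.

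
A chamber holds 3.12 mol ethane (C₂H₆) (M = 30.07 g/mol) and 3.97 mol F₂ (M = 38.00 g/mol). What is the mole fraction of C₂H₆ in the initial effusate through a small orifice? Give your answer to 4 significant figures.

0.4691

Each component's effusion rate ∝ (its partial pressure)·(1/√M) ∝ n_i/√M_i.
Mole fraction of C₂H₆ in the effusate = (n_C₂H₆/√M_C₂H₆) / (n_C₂H₆/√M_C₂H₆ + n_F₂/√M_F₂)
= (3.12/√30.07) / (3.12/√30.07 + 3.97/√38.00) = 0.5690/(0.5690 + 0.6440) = 0.4691.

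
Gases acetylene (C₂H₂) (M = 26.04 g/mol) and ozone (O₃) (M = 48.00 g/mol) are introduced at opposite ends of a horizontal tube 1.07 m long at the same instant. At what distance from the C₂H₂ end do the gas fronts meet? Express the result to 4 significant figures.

0.6162 m

Distances travelled in equal time are proportional to diffusion rates, so d_C₂H₂/d_O₃ = √(M_O₃/M_C₂H₂) = √(48.00/26.04) = 1.358.
With d_C₂H₂ + d_O₃ = 1.07 m, d_O₃ = 1.07/(1 + 1.358) = 0.4538 m.
d_C₂H₂ = 1.07 − 0.4538 = 0.6162 m.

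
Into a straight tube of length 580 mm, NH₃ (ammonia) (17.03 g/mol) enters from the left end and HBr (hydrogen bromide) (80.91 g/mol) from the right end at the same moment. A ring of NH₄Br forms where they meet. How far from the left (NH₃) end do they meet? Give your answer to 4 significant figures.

397.6 mm

The fronts meet when d_NH₃ + d_HBr = L with d_NH₃/d_HBr = √(M_HBr/M_NH₃) (Graham's law). Here √(M_HBr/M_NH₃) = √(80.91/17.03) = 2.180.
With d_NH₃ + d_HBr = 580 mm, d_HBr = 580/(1 + 2.180) = 182.4 mm.
d_NH₃ = 580 − 182.4 = 397.6 mm.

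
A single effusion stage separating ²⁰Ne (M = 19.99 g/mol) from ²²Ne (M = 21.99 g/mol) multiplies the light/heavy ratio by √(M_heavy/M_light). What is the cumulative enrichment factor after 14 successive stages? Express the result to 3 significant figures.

After 14 stages the ratio has grown by (√(21.99/19.99))^14 = (21.99/19.99)^(14/2).
= 1.10005^7 = 1.95.

1.95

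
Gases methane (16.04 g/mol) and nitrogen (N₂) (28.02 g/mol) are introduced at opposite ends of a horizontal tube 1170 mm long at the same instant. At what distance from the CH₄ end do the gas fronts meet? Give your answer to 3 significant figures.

In equal time, each gas travels a distance ∝ its rate ∝ 1/√M, so d_CH₄/d_N₂ = √(M_N₂/M_CH₄) = √(28.02/16.04) = 1.322.
With d_CH₄ + d_N₂ = 1170 mm, d_N₂ = 1170/(1 + 1.322) = 503.9 mm.
d_CH₄ = 1170 − 503.9 = 666 mm.

666 mm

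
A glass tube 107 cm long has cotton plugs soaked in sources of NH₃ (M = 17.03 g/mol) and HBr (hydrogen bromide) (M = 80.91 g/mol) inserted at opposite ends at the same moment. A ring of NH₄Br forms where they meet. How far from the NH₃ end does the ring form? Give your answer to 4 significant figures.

Graham's law gives d_NH₃/d_HBr = rate_NH₃/rate_HBr = √(M_HBr/M_NH₃) = √(80.91/17.03) = 2.180.
With d_NH₃ + d_HBr = 107 cm, d_HBr = 107/(1 + 2.180) = 33.65 cm.
d_NH₃ = 107 − 33.65 = 73.35 cm.

73.35 cm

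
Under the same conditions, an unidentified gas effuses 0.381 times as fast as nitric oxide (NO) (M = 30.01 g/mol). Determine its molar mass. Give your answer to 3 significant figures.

207 g/mol

Graham's law gives rate_X/rate_NO = √(M_NO/M_X).
0.381 = √(30.01/M_X)
M_X = 30.01 / 0.381² = 30.01 / 0.1452 = 207 g/mol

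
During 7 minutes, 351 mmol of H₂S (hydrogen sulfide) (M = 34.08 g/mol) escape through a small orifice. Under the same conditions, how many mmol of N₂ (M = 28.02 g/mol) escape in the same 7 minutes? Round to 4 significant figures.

Graham's law gives rate_N₂/rate_H₂S = √(M_H₂S/M_N₂) = √(34.08/28.02) = √1.216 = 1.103.
So the amount for N₂ is 351 × 1.103 = 387.1 mmol.

387.1 mmol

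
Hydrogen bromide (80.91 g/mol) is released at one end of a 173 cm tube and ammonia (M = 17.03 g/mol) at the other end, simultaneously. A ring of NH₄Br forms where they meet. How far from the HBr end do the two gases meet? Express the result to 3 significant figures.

54.4 cm

In equal time, each gas travels a distance ∝ its rate ∝ 1/√M, so d_HBr/d_NH₃ = √(M_NH₃/M_HBr) = √(17.03/80.91) = 0.4588.
With d_HBr + d_NH₃ = 173 cm, d_NH₃ = 173/(1 + 0.4588) = 118.6 cm.
d_HBr = 173 − 118.6 = 54.4 cm.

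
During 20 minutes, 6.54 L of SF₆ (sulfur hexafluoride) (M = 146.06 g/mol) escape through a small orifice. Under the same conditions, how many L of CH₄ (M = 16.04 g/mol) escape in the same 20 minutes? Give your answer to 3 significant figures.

19.7 L

By Graham's law, rate_CH₄/rate_SF₆ = √(M_SF₆/M_CH₄) = √(146.06/16.04) = √9.106 = 3.018.
So the volume for CH₄ is 6.54 × 3.018 = 19.7 L.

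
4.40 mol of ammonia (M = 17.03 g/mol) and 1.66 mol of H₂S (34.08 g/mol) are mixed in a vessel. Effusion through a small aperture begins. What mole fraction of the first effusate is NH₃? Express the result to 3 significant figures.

0.789

Effusion rate of each component ∝ n_i/√M_i (partial pressure × 1/√M).
So x_NH₃ in the escaping gas = (n_NH₃/√M_NH₃) / Σ(n_i/√M_i)
= (4.40/√17.03) / (4.40/√17.03 + 1.66/√34.08) = 1.066/(1.066 + 0.2844) = 0.789.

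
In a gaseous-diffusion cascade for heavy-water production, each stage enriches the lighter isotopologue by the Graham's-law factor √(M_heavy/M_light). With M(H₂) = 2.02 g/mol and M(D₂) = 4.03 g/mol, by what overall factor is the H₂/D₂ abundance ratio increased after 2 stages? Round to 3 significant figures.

2.00

After 2 stages the ratio has grown by (√(4.03/2.02))^2 = (4.03/2.02)^(2/2).
= 1.99505^1 = 2.00.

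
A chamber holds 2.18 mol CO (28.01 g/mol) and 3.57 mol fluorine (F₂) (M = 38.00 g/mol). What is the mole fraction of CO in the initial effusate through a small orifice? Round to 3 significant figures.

Each component's effusion rate ∝ (its partial pressure)·(1/√M) ∝ n_i/√M_i.
Mole fraction of CO in the effusate = (n_CO/√M_CO) / (n_CO/√M_CO + n_F₂/√M_F₂)
= (2.18/√28.01) / (2.18/√28.01 + 3.57/√38.00) = 0.4119/(0.4119 + 0.5791) = 0.416.

0.416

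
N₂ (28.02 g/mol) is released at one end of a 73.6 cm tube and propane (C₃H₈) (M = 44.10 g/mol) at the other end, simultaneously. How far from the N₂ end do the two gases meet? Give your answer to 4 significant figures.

40.95 cm

Distances travelled in equal time are proportional to diffusion rates, so d_N₂/d_C₃H₈ = √(M_C₃H₈/M_N₂) = √(44.10/28.02) = 1.255.
With d_N₂ + d_C₃H₈ = 73.6 cm, d_C₃H₈ = 73.6/(1 + 1.255) = 32.65 cm.
d_N₂ = 73.6 − 32.65 = 40.95 cm.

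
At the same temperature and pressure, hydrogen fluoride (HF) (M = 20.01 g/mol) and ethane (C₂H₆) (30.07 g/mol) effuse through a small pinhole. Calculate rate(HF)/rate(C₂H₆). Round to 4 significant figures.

Using Graham's law: rate_HF/rate_C₂H₆ = √(M_C₂H₆/M_HF) = √(30.07/20.01) = √1.503 = 1.226.

1.226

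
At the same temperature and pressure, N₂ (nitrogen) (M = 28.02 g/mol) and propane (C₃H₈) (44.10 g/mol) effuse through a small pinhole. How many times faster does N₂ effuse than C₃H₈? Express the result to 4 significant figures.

1.255

By Graham's law, rate_N₂/rate_C₃H₈ = √(M_C₃H₈/M_N₂) = √(44.10/28.02) = √1.574 = 1.255.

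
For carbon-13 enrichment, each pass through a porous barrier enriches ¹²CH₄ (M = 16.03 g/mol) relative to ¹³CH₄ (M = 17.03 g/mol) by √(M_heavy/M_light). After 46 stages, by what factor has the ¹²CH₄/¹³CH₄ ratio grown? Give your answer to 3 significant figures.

4.02

After 46 stages the ratio has grown by (√(17.03/16.03))^46 = (17.03/16.03)^(46/2).
= 1.06238^23 = 4.02.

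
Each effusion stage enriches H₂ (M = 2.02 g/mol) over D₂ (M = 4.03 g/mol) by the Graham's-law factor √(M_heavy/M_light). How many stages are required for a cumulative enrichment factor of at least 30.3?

10

Per stage α = (4.03/2.02)^(1/2) = 1.99505^0.5, giving ln α = 0.3453.
Need α^N ≥ 30.3 ⇒ N ≥ ln(30.3) / ln α = 3.411 / 0.3453 = 9.88.
Rounding up, N = 10 stages.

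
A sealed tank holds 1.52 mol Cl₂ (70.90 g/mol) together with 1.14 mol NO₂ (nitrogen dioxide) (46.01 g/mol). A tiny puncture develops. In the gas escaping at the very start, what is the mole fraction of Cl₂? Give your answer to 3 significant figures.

Effusion rate of each component ∝ n_i/√M_i (partial pressure × 1/√M).
Mole fraction of Cl₂ in the effusate = (n_Cl₂/√M_Cl₂) / (n_Cl₂/√M_Cl₂ + n_NO₂/√M_NO₂)
= (1.52/√70.90) / (1.52/√70.90 + 1.14/√46.01) = 0.1805/(0.1805 + 0.1681) = 0.518.

0.518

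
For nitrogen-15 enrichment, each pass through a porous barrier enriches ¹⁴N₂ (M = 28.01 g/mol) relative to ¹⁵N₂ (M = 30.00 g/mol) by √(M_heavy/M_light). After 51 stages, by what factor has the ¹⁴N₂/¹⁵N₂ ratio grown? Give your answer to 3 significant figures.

Overall factor = α^51 with α = √(30.00/28.01), i.e. (30.00/28.01)^(51/2).
= 1.07105^(51/2) = 5.76.

5.76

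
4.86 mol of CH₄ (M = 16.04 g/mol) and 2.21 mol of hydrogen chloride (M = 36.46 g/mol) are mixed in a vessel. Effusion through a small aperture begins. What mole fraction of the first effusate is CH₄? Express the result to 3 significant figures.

The effusion rate of species i is ∝ p_i/√M_i ∝ n_i/√M_i.
So x_CH₄ in the escaping gas = (n_CH₄/√M_CH₄) / Σ(n_i/√M_i)
= (4.86/√16.04) / (4.86/√16.04 + 2.21/√36.46) = 1.213/(1.213 + 0.3660) = 0.768.

0.768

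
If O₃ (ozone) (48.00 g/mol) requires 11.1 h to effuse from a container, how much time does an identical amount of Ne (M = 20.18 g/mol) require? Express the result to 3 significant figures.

Graham's law gives t_Ne/t_O₃ = √(M_Ne/M_O₃) = √(20.18/48.00) = √0.4204 = 0.6484.
So the time for Ne is 11.1 × 0.6484 = 7.20 h.

7.20 h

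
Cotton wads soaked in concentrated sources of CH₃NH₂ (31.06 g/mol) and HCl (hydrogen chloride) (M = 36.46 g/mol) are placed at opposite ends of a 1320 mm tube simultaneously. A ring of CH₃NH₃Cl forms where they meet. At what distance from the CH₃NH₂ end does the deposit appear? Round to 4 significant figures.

Graham's law gives d_CH₃NH₂/d_HCl = rate_CH₃NH₂/rate_HCl = √(M_HCl/M_CH₃NH₂) = √(36.46/31.06) = 1.083.
With d_CH₃NH₂ + d_HCl = 1320 mm, d_HCl = 1320/(1 + 1.083) = 633.6 mm.
d_CH₃NH₂ = 1320 − 633.6 = 686.4 mm.

686.4 mm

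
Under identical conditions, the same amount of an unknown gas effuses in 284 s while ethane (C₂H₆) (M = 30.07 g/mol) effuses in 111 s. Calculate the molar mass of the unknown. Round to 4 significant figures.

196.8 g/mol

From Graham's law, t_X/t_C₂H₆ = √(M_X/M_C₂H₆).
284/111 = 2.559 = √(M_X/30.07)
M_X = 30.07 × 2.559² = 30.07 × 6.546 = 196.8 g/mol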